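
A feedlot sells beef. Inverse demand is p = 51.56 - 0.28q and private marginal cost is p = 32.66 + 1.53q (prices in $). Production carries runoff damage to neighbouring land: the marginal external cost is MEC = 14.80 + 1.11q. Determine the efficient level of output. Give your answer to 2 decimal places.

Social marginal cost = private MC + MEC = 47.46 + 2.64q.
Set SMC = demand: 47.46 + 2.64q = 51.56 - 0.28q → q* = 1.4041.

q* = 1.40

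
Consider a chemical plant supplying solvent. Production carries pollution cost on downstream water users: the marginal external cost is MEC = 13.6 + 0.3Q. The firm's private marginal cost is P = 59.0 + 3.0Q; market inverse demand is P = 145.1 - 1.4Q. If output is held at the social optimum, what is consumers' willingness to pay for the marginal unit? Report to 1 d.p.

Social marginal cost = private MC + MEC = 72.6 + 3.3Q.
Set SMC = demand: 72.6 + 3.3Q = 145.1 - 1.4Q → Q* = 15.4255.
Consumer price on the demand curve at Q*: 145.1 − 1.4×15.4255 = 123.5043.

P = 123.5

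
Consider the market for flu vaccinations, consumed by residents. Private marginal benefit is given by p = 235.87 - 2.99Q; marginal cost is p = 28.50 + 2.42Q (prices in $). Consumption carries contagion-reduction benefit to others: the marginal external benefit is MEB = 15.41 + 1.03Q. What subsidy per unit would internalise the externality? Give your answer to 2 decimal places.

subsidy = $67.80 per unit

Social marginal benefit = demand + MEB = 251.28 - 1.96Q.
Set SMB = MC: 251.28 - 1.96Q = 28.50 + 2.42Q → Q* = 50.8630.
The Pigouvian subsidy equals MEB at Q*: 15.41 + 1.03×50.8630 = 67.7989.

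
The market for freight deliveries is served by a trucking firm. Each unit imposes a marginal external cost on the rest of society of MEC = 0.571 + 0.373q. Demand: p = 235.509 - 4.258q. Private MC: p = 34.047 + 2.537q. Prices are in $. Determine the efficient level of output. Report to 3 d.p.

q* = 28.026

Social marginal cost = private MC + MEC = 34.618 + 2.910q.
Set SMC = demand: 34.618 + 2.910q = 235.509 - 4.258q → q* = 28.0261.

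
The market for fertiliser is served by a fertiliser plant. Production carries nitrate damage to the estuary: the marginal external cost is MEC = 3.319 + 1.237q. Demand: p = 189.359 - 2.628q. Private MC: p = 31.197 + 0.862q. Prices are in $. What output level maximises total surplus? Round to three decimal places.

q* = 32.757

Social marginal cost = private MC + MEC = 34.516 + 2.099q.
Set SMC = demand: 34.516 + 2.099q = 189.359 - 2.628q → q* = 32.7571.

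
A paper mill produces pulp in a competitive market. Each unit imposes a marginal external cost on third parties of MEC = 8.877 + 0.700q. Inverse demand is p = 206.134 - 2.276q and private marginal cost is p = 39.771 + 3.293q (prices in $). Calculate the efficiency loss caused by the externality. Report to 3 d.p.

Market equilibrium (private): 39.771 + 3.293q = 206.134 - 2.276q → q_m = 29.8730.
Social marginal cost = private MC + MEC = 48.648 + 3.993q.
Set SMC = demand: 48.648 + 3.993q = 206.134 - 2.276q → q* = 25.1214.
Height of the DWL triangle at q_m is SMC(q_m) − demand(q_m) = MEC(q_m) = 29.7881.
DWL = ½ × 4.7516 × 29.7881 = 70.7706.

DWL = $70.771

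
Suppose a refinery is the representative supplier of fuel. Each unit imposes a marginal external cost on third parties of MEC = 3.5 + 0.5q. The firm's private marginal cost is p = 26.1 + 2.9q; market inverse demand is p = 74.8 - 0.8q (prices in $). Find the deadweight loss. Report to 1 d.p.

DWL = $12.1

Market equilibrium (private): 26.1 + 2.9q = 74.8 - 0.8q → q_m = 13.1622.
Social marginal cost = private MC + MEC = 29.6 + 3.4q.
Set SMC = demand: 29.6 + 3.4q = 74.8 - 0.8q → q* = 10.7619.
Height of the DWL triangle at q_m is SMC(q_m) − demand(q_m) = MEC(q_m) = 10.0811.
DWL = ½ × 2.4003 × 10.0811 = 12.0988.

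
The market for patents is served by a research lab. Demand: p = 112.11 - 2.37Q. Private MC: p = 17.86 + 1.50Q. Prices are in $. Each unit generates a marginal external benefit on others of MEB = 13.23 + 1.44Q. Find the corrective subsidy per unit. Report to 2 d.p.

Social marginal cost = private MC − MEB = 4.63 + 0.06Q.
Set SMC = demand: 4.63 + 0.06Q = 112.11 - 2.37Q → Q* = 44.2305.
The Pigouvian subsidy equals MEB at Q*: 13.23 + 1.44×44.2305 = 76.9219.

subsidy = $76.92 per unit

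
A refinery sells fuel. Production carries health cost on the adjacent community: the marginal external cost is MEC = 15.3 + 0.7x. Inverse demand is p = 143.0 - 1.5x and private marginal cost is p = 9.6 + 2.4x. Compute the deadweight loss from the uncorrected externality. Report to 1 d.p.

DWL = 167.4

Market equilibrium (private): 9.6 + 2.4x = 143.0 - 1.5x → x_m = 34.2051.
Social marginal cost = private MC + MEC = 24.9 + 3.1x.
Set SMC = demand: 24.9 + 3.1x = 143.0 - 1.5x → x* = 25.6739.
The welfare-loss triangle has base |x_m − x*| and height MEC(x_m) (the vertical gap between SMC and demand is zero at x* and MEC at x_m).
DWL = ½ × 8.5312 × 39.2436 = 167.3975.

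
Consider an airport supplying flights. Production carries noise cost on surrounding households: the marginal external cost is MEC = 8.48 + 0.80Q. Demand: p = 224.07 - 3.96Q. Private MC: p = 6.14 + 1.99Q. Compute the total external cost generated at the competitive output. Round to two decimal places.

847.21

Market equilibrium (private): 6.14 + 1.99Q = 224.07 - 3.96Q → Q_m = 36.6269.
Total external cost = ∫₀^{Q_m} (8.48 + 0.80Q) dQ = 8.48×36.6269 + ½×0.80×36.6269² = 847.2080.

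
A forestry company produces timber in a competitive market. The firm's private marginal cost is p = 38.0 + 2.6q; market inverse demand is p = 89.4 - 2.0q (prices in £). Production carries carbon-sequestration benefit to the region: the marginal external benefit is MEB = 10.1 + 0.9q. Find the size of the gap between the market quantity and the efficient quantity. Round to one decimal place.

Market equilibrium (private): 38.0 + 2.6q = 89.4 - 2.0q → q_m = 11.1739.
Social marginal cost = private MC − MEB = 27.9 + 1.7q.
Set SMC = demand: 27.9 + 1.7q = 89.4 - 2.0q → q* = 16.6216.
Gap = |11.1739 − 16.6216| = 5.4477.

5.4 units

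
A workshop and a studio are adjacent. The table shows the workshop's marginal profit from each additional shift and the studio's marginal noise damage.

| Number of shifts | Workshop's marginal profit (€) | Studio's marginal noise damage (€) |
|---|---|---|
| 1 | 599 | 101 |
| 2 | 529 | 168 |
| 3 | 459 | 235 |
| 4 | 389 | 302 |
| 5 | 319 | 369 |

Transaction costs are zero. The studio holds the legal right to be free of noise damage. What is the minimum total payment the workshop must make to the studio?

Efficient level: marginal profit ≥ marginal noise damage through level 4, so k* = 4.
With the studio holding the right, the workshop must at least compensate total damage at k*: 101 + 168 + 235 + 302 = 806.

€806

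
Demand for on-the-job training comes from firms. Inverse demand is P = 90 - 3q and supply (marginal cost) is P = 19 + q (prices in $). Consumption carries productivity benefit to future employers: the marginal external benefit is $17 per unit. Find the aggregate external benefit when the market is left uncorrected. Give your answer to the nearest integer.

$302

Market equilibrium (private): 19 + q = 90 - 3q → q_m = 17.7500.
Total external benefit = MEB × q_m = 17 × 17.7500 = 301.7500.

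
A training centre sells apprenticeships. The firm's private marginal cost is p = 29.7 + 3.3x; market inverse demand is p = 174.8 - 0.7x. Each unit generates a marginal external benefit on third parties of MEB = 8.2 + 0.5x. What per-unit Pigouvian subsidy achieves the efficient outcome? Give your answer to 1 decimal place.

subsidy = 30.1 per unit

Social marginal cost = private MC − MEB = 21.5 + 2.8x.
Set SMC = demand: 21.5 + 2.8x = 174.8 - 0.7x → x* = 43.8000.
The Pigouvian subsidy equals MEB at x*: 8.2 + 0.5×43.8000 = 30.1000.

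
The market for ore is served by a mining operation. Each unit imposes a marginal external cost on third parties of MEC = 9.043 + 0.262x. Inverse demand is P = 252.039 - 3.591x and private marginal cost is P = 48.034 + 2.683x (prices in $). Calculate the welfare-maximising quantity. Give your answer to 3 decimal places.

x* = 29.829

Social marginal cost = private MC + MEC = 57.077 + 2.945x.
Set SMC = demand: 57.077 + 2.945x = 252.039 - 3.591x → x* = 29.8289.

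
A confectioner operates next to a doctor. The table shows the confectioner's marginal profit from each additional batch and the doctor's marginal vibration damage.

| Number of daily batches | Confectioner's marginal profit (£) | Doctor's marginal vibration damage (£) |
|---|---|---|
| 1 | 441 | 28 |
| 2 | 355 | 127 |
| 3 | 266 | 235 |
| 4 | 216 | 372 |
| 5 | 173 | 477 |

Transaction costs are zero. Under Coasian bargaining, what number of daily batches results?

Bargaining reaches the level where marginal profit last exceeds marginal vibration damage.
That holds through level 3 (266 ≥ 235) but not at 4 (216 < 372).

3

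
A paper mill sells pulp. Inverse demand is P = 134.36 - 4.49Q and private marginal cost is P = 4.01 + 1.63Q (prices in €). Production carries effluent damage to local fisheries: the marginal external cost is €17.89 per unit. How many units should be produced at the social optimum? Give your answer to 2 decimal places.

Social marginal cost = private MC + MEC = 21.90 + 1.63Q.
Set SMC = demand: 21.90 + 1.63Q = 134.36 - 4.49Q → Q* = 18.3758.

Q* = 18.38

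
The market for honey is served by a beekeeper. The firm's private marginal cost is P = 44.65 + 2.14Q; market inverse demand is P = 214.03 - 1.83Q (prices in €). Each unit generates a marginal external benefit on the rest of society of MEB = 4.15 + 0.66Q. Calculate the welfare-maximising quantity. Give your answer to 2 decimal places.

Social marginal cost = private MC − MEB = 40.50 + 1.48Q.
Set SMC = demand: 40.50 + 1.48Q = 214.03 - 1.83Q → Q* = 52.4260.

Q* = 52.43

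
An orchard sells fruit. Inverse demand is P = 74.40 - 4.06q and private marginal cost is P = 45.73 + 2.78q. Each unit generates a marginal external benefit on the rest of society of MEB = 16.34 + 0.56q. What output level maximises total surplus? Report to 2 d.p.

q* = 7.17

Social marginal cost = private MC − MEB = 29.39 + 2.22q.
Set SMC = demand: 29.39 + 2.22q = 74.40 - 4.06q → q* = 7.1672.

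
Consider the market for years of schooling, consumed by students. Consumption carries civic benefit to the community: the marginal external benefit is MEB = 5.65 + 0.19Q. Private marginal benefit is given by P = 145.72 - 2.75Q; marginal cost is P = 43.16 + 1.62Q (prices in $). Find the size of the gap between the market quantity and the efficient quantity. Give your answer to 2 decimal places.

Market equilibrium (private): 43.16 + 1.62Q = 145.72 - 2.75Q → Q_m = 23.4691.
Social marginal benefit = demand + MEB = 151.37 - 2.56Q.
Set SMB = MC: 151.37 - 2.56Q = 43.16 + 1.62Q → Q* = 25.8876.
Gap = |23.4691 − 25.8876| = 2.4185.

2.42 units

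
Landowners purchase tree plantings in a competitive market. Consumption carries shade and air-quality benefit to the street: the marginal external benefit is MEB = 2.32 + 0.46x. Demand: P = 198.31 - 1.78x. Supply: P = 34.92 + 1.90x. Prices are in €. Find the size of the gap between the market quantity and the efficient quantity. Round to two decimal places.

Market equilibrium (private): 34.92 + 1.90x = 198.31 - 1.78x → x_m = 44.3995.
Social marginal benefit = demand + MEB = 200.63 - 1.32x.
Set SMB = MC: 200.63 - 1.32x = 34.92 + 1.90x → x* = 51.4627.
Gap = |44.3995 − 51.4627| = 7.0632.

7.06 units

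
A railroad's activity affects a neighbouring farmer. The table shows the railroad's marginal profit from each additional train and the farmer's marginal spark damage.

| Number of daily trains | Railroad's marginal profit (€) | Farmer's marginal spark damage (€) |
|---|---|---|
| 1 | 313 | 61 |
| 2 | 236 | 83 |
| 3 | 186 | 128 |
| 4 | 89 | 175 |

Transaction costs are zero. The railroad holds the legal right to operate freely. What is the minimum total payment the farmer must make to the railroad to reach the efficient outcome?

€89

Left alone the railroad would choose level 4 (marginal profit stays positive).
Efficient level: k* = 3 (marginal profit ≥ marginal spark damage through 3).
The farmer must at least cover the railroad's forgone profit from cutting 4→3: 89 = 89.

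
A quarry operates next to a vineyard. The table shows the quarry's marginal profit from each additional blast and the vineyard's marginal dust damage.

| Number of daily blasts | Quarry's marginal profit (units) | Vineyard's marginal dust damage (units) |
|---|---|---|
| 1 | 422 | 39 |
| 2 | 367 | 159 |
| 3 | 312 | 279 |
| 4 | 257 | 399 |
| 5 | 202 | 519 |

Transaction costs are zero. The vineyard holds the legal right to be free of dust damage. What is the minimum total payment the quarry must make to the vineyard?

Efficient level: marginal profit ≥ marginal dust damage through level 3, so k* = 3.
With the vineyard holding the right, the quarry must at least compensate total damage at k*: 39 + 159 + 279 = 477.

477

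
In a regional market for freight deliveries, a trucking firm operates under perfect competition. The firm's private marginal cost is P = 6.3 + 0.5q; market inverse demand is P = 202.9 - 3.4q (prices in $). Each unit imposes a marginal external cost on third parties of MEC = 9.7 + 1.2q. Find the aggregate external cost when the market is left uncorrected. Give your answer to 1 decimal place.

$2013.7

Market equilibrium (private): 6.3 + 0.5q = 202.9 - 3.4q → q_m = 50.4103.
Total external cost = ∫₀^{q_m} (9.7 + 1.2q) dq = 9.7×50.4103 + ½×1.2×50.4103² = 2013.6989.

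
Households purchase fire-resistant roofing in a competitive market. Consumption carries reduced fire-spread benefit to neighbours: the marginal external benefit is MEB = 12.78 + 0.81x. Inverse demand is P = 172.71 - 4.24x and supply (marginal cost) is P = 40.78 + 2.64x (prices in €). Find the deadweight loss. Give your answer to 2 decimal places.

DWL = €66.03

Market equilibrium (private): 40.78 + 2.64x = 172.71 - 4.24x → x_m = 19.1759.
Social marginal benefit = demand + MEB = 185.49 - 3.43x.
Set SMB = MC: 185.49 - 3.43x = 40.78 + 2.64x → x* = 23.8402.
Height of the DWL triangle at x_m is SMB(x_m) − MC(x_m) = MEB(x_m) = 28.3125.
DWL = ½ × 4.6643 × 28.3125 = 66.0290.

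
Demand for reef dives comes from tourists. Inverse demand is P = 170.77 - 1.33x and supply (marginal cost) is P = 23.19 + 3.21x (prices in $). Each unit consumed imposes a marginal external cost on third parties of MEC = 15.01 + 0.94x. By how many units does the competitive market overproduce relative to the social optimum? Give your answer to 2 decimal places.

8.32 units

Market equilibrium (private): 23.19 + 3.21x = 170.77 - 1.33x → x_m = 32.5066.
Social marginal benefit = demand − MEC = 155.76 - 2.27x.
Set SMB = MC: 155.76 - 2.27x = 23.19 + 3.21x → x* = 24.1916.
Gap = |32.5066 − 24.1916| = 8.3150.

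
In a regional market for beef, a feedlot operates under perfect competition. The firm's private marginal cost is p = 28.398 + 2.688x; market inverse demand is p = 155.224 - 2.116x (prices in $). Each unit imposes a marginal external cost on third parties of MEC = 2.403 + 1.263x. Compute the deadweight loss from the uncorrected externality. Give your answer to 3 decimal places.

Market equilibrium (private): 28.398 + 2.688x = 155.224 - 2.116x → x_m = 26.4001.
Social marginal cost = private MC + MEC = 30.801 + 3.951x.
Set SMC = demand: 30.801 + 3.951x = 155.224 - 2.116x → x* = 20.5082.
The loss is the area between SMC and demand from x* to x_m; with linear curves that's a triangle of height MEC(x_m).
DWL = ½ × 5.8919 × 35.7463 = 105.3068.

DWL = $105.307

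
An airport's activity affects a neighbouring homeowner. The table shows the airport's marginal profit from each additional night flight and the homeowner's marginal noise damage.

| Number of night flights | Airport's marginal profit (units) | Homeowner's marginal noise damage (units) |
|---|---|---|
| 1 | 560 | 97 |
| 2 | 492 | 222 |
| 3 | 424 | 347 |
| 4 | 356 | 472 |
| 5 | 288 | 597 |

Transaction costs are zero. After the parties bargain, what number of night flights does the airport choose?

Bargaining reaches the level where marginal profit last exceeds marginal noise damage.
That holds through level 3 (424 ≥ 347) but not at 4 (356 < 472).

3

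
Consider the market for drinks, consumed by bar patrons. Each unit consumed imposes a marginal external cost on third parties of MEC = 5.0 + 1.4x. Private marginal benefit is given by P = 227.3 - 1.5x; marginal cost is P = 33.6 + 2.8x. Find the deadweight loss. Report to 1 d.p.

DWL = 406.4

Market equilibrium (private): 33.6 + 2.8x = 227.3 - 1.5x → x_m = 45.0465.
Social marginal benefit = demand − MEC = 222.3 - 2.9x.
Set SMB = MC: 222.3 - 2.9x = 33.6 + 2.8x → x* = 33.1053.
The loss is the area between SMB and MC from x* to x_m; with linear curves that's a triangle of height MEC(x_m).
DWL = ½ × 11.9412 × 68.0651 = 406.3895.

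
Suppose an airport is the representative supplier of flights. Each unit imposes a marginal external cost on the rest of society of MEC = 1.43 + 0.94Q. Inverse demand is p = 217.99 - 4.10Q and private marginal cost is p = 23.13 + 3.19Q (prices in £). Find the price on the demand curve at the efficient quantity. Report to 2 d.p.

P = £121.63

Social marginal cost = private MC + MEC = 24.56 + 4.13Q.
Set SMC = demand: 24.56 + 4.13Q = 217.99 - 4.10Q → Q* = 23.5030.
Consumer price on the demand curve at Q*: 217.99 − 4.10×23.5030 = 121.6277.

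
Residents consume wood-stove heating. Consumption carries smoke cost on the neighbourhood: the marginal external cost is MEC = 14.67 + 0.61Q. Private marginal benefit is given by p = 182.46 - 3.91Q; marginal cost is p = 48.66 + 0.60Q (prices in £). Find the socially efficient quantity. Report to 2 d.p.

Q* = 23.27

Social marginal benefit = demand − MEC = 167.79 - 4.52Q.
Set SMB = MC: 167.79 - 4.52Q = 48.66 + 0.60Q → Q* = 23.2676.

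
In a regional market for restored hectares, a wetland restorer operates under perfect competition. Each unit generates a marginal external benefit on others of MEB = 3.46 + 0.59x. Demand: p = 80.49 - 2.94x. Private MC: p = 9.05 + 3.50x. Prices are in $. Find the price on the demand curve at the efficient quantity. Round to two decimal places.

P = $42.85

Social marginal cost = private MC − MEB = 5.59 + 2.91x.
Set SMC = demand: 5.59 + 2.91x = 80.49 - 2.94x → x* = 12.8034.
Consumer price on the demand curve at x*: 80.49 − 2.94×12.8034 = 42.8480.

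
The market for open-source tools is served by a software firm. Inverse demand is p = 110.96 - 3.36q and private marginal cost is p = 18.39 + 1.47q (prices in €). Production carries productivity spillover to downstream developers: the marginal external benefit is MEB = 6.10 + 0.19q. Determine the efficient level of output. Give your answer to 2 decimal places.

q* = 21.27

Social marginal cost = private MC − MEB = 12.29 + 1.28q.
Set SMC = demand: 12.29 + 1.28q = 110.96 - 3.36q → q* = 21.2651.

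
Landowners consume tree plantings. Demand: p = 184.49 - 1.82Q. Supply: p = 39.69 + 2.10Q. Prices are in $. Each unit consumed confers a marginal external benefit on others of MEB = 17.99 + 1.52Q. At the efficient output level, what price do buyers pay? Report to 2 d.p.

Social marginal benefit = demand + MEB = 202.48 - 0.30Q.
Set SMB = MC: 202.48 - 0.30Q = 39.69 + 2.10Q → Q* = 67.8292.
Consumer price on the demand curve at Q*: 184.49 − 1.82×67.8292 = 61.0409.

P = $61.04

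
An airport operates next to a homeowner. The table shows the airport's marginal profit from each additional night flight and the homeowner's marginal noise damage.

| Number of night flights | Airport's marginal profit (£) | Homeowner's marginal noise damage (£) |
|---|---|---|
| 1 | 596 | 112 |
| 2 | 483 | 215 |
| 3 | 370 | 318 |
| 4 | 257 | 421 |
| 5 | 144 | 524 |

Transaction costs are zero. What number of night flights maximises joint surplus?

3

Bargaining reaches the level where marginal profit last exceeds marginal noise damage.
That holds through level 3 (370 ≥ 318) but not at 4 (257 < 421).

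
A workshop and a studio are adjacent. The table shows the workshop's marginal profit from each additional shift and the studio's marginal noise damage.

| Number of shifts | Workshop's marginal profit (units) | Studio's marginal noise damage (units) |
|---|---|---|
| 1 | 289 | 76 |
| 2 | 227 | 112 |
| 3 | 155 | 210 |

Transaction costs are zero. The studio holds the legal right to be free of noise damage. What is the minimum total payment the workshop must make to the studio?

188

Efficient level: marginal profit ≥ marginal noise damage through level 2, so k* = 2.
With the studio holding the right, the workshop must at least compensate total damage at k*: 76 + 112 = 188.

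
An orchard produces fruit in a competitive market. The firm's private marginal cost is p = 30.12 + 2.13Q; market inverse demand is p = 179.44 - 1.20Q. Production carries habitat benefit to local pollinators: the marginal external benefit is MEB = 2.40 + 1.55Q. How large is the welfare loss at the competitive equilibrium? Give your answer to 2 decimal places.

Market equilibrium (private): 30.12 + 2.13Q = 179.44 - 1.20Q → Q_m = 44.8408.
Social marginal cost = private MC − MEB = 27.72 + 0.58Q.
Set SMC = demand: 27.72 + 0.58Q = 179.44 - 1.20Q → Q* = 85.2360.
Between Q* and Q_m the wedge demand − SMC runs linearly from 0 to MEB(Q_m), so the loss is a triangle.
DWL = ½ × 40.3952 × 71.9033 = 1452.2741.

DWL = 1452.27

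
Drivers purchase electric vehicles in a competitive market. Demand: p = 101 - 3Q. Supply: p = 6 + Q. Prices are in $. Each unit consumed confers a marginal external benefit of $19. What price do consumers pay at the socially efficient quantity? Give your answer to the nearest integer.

Social marginal benefit = demand + MEB = 120 - 3Q.
Set SMB = MC: 120 - 3Q = 6 + Q → Q* = 28.5000.
Consumer price on the demand curve at Q*: 101 − 3×28.5000 = 15.5000.

P = $16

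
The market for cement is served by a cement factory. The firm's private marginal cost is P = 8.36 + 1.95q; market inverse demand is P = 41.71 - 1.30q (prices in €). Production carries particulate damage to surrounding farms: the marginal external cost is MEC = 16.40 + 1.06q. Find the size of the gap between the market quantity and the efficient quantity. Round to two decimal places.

Market equilibrium (private): 8.36 + 1.95q = 41.71 - 1.30q → q_m = 10.2615.
Social marginal cost = private MC + MEC = 24.76 + 3.01q.
Set SMC = demand: 24.76 + 3.01q = 41.71 - 1.30q → q* = 3.9327.
Gap = |10.2615 − 3.9327| = 6.3288.

6.33 units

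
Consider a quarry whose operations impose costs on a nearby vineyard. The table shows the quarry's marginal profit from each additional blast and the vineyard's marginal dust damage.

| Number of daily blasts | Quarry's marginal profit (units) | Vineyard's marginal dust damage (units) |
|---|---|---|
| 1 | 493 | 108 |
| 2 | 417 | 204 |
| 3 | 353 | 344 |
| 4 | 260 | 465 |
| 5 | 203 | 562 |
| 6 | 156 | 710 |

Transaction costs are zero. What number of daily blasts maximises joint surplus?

3

Bargaining reaches the level where marginal profit last exceeds marginal dust damage.
That holds through level 3 (353 ≥ 344) but not at 4 (260 < 465).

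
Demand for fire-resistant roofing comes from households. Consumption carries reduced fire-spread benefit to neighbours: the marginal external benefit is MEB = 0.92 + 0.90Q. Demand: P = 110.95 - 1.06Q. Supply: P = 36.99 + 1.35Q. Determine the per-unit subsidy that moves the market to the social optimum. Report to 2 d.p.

subsidy = 45.55 per unit

Social marginal benefit = demand + MEB = 111.87 - 0.16Q.
Set SMB = MC: 111.87 - 0.16Q = 36.99 + 1.35Q → Q* = 49.5894.
The Pigouvian subsidy equals MEB at Q*: 0.92 + 0.90×49.5894 = 45.5505.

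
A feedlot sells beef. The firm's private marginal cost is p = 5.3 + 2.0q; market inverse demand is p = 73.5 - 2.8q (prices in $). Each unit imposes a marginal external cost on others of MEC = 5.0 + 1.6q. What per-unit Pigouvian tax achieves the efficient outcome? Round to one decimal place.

tax = $20.8 per unit

Social marginal cost = private MC + MEC = 10.3 + 3.6q.
Set SMC = demand: 10.3 + 3.6q = 73.5 - 2.8q → q* = 9.8750.
The Pigouvian tax equals MEC at q*: 5.0 + 1.6×9.8750 = 20.8000.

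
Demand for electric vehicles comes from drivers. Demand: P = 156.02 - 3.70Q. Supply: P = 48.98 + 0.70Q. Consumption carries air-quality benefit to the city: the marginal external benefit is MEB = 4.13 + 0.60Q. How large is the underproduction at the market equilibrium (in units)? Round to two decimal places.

4.93 units

Market equilibrium (private): 48.98 + 0.70Q = 156.02 - 3.70Q → Q_m = 24.3273.
Social marginal benefit = demand + MEB = 160.15 - 3.10Q.
Set SMB = MC: 160.15 - 3.10Q = 48.98 + 0.70Q → Q* = 29.2553.
Gap = |24.3273 − 29.2553| = 4.9280.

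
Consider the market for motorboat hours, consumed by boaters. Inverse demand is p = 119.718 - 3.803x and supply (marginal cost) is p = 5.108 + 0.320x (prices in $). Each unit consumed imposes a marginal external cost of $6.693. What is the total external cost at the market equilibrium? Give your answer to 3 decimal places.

Market equilibrium (private): 5.108 + 0.320x = 119.718 - 3.803x → x_m = 27.7977.
Total external cost = MEC × x_m = 6.693 × 27.7977 = 186.0500.

$186.050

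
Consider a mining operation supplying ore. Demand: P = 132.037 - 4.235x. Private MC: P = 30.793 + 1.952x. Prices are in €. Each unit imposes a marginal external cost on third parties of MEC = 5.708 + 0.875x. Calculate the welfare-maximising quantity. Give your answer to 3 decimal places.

x* = 13.528

Social marginal cost = private MC + MEC = 36.501 + 2.827x.
Set SMC = demand: 36.501 + 2.827x = 132.037 - 4.235x → x* = 13.5282.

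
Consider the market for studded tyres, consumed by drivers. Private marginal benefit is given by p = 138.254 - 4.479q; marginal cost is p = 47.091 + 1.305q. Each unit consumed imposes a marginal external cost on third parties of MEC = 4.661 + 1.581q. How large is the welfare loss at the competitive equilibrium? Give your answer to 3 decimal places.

DWL = 59.399

Market equilibrium (private): 47.091 + 1.305q = 138.254 - 4.479q → q_m = 15.7612.
Social marginal benefit = demand − MEC = 133.593 - 6.060q.
Set SMB = MC: 133.593 - 6.060q = 47.091 + 1.305q → q* = 11.7450.
The loss is the area between SMB and MC from q* to q_m; with linear curves that's a triangle of height MEC(q_m).
DWL = ½ × 4.0162 × 29.5795 = 59.3986.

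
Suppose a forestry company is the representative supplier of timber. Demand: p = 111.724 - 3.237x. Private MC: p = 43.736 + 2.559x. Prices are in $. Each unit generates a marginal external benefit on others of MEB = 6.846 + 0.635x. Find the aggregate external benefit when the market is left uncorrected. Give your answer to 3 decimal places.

Market equilibrium (private): 43.736 + 2.559x = 111.724 - 3.237x → x_m = 11.7302.
Total external benefit = ∫₀^{x_m} (6.846 + 0.635x) dx = 6.846×11.7302 + ½×0.635×11.7302² = 123.9922.

$123.992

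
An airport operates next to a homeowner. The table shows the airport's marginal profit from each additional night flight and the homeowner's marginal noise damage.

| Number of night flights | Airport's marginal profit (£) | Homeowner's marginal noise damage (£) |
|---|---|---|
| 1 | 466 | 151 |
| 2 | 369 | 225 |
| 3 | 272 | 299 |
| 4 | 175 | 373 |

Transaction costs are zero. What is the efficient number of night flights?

Bargaining reaches the level where marginal profit last exceeds marginal noise damage.
That holds through level 2 (369 ≥ 225) but not at 3 (272 < 299).

2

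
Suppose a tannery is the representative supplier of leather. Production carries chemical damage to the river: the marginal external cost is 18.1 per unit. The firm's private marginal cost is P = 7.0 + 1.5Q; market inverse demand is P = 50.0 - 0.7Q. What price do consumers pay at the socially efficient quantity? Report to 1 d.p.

P = 42.1

Social marginal cost = private MC + MEC = 25.1 + 1.5Q.
Set SMC = demand: 25.1 + 1.5Q = 50.0 - 0.7Q → Q* = 11.3182.
Consumer price on the demand curve at Q*: 50.0 − 0.7×11.3182 = 42.0773.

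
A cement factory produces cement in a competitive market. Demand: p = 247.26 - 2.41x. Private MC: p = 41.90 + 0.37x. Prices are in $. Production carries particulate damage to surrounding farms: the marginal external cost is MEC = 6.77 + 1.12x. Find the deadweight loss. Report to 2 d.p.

DWL = $1027.07

Market equilibrium (private): 41.90 + 0.37x = 247.26 - 2.41x → x_m = 73.8705.
Social marginal cost = private MC + MEC = 48.67 + 1.49x.
Set SMC = demand: 48.67 + 1.49x = 247.26 - 2.41x → x* = 50.9205.
The loss is the area between SMC and demand from x* to x_m; with linear curves that's a triangle of height MEC(x_m).
DWL = ½ × 22.9500 × 89.5050 = 1027.0699.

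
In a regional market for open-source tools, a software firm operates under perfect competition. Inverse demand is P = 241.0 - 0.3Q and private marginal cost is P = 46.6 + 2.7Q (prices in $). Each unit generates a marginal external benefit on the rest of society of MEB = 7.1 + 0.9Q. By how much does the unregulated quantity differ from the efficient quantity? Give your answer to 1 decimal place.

31.2 units

Market equilibrium (private): 46.6 + 2.7Q = 241.0 - 0.3Q → Q_m = 64.8000.
Social marginal cost = private MC − MEB = 39.5 + 1.8Q.
Set SMC = demand: 39.5 + 1.8Q = 241.0 - 0.3Q → Q* = 95.9524.
Gap = |64.8000 − 95.9524| = 31.1524.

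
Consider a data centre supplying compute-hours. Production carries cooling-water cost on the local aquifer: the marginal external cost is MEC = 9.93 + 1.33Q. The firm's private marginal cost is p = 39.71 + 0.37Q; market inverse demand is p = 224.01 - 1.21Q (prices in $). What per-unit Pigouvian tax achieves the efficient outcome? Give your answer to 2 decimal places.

Social marginal cost = private MC + MEC = 49.64 + 1.70Q.
Set SMC = demand: 49.64 + 1.70Q = 224.01 - 1.21Q → Q* = 59.9210.
The Pigouvian tax equals MEC at Q*: 9.93 + 1.33×59.9210 = 89.6249.

tax = $89.62 per unit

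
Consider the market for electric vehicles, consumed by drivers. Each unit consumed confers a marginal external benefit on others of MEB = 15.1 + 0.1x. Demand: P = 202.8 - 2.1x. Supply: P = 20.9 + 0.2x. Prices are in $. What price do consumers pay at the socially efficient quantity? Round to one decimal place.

P = $14.8

Social marginal benefit = demand + MEB = 217.9 - 2.0x.
Set SMB = MC: 217.9 - 2.0x = 20.9 + 0.2x → x* = 89.5455.
Consumer price on the demand curve at x*: 202.8 − 2.1×89.5455 = 14.7545.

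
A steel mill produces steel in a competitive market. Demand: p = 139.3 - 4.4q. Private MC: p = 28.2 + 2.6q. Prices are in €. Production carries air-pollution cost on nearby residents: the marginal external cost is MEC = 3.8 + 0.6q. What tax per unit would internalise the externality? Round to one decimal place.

tax = €12.3 per unit

Social marginal cost = private MC + MEC = 32.0 + 3.2q.
Set SMC = demand: 32.0 + 3.2q = 139.3 - 4.4q → q* = 14.1184.
The Pigouvian tax equals MEC at q*: 3.8 + 0.6×14.1184 = 12.2710.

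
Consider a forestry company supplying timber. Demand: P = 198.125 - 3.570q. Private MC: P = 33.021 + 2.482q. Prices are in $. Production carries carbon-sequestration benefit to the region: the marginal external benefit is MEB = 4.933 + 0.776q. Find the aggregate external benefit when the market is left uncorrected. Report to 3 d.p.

$423.345

Market equilibrium (private): 33.021 + 2.482q = 198.125 - 3.570q → q_m = 27.2809.
Total external benefit = ∫₀^{q_m} (4.933 + 0.776q) dq = 4.933×27.2809 + ½×0.776×27.2809² = 423.3447.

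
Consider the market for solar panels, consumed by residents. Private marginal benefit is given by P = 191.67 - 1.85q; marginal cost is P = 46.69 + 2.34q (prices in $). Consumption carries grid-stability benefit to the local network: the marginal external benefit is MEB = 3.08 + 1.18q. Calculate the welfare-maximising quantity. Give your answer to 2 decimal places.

Social marginal benefit = demand + MEB = 194.75 - 0.67q.
Set SMB = MC: 194.75 - 0.67q = 46.69 + 2.34q → q* = 49.1894.

q* = 49.19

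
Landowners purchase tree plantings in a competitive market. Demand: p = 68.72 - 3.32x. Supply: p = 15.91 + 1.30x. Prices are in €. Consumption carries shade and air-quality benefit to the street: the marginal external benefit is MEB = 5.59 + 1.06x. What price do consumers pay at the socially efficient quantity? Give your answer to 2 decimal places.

Social marginal benefit = demand + MEB = 74.31 - 2.26x.
Set SMB = MC: 74.31 - 2.26x = 15.91 + 1.30x → x* = 16.4045.
Consumer price on the demand curve at x*: 68.72 − 3.32×16.4045 = 14.2571.

P = €14.26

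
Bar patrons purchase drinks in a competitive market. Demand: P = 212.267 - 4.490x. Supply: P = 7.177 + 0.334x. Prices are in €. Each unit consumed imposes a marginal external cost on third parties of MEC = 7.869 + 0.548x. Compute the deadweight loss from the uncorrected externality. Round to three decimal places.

DWL = €90.411

Market equilibrium (private): 7.177 + 0.334x = 212.267 - 4.490x → x_m = 42.5145.
Social marginal benefit = demand − MEC = 204.398 - 5.038x.
Set SMB = MC: 204.398 - 5.038x = 7.177 + 0.334x → x* = 36.7128.
The welfare-loss triangle has base |x_m − x*| and height MEC(x_m) (the vertical gap between SMB and MC is zero at x* and MEC at x_m).
DWL = ½ × 5.8017 × 31.1670 = 90.4108.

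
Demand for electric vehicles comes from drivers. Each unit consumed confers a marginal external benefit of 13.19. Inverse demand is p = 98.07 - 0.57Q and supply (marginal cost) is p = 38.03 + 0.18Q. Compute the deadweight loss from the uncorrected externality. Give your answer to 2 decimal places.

DWL = 115.98

Market equilibrium (private): 38.03 + 0.18Q = 98.07 - 0.57Q → Q_m = 80.0533.
Social marginal benefit = demand + MEB = 111.26 - 0.57Q.
Set SMB = MC: 111.26 - 0.57Q = 38.03 + 0.18Q → Q* = 97.6400.
The loss is the area between SMB and MC from Q* to Q_m; with linear curves that's a triangle of height MEB(Q_m).
DWL = ½ × 17.5867 × 13.1900 = 115.9843.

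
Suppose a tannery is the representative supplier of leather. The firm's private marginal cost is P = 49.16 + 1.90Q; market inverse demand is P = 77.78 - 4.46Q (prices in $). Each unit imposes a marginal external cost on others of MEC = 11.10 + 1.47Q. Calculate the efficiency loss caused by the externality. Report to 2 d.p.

DWL = $20.04

Market equilibrium (private): 49.16 + 1.90Q = 77.78 - 4.46Q → Q_m = 4.5000.
Social marginal cost = private MC + MEC = 60.26 + 3.37Q.
Set SMC = demand: 60.26 + 3.37Q = 77.78 - 4.46Q → Q* = 2.2375.
Between Q* and Q_m the wedge SMC − demand runs linearly from 0 to MEC(Q_m), so the loss is a triangle.
DWL = ½ × 2.2625 × 17.7150 = 20.0401.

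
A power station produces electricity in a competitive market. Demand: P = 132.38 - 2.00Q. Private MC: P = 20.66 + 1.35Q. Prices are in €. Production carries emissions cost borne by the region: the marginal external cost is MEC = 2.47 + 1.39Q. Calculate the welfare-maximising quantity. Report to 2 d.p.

Social marginal cost = private MC + MEC = 23.13 + 2.74Q.
Set SMC = demand: 23.13 + 2.74Q = 132.38 - 2.00Q → Q* = 23.0485.

Q* = 23.05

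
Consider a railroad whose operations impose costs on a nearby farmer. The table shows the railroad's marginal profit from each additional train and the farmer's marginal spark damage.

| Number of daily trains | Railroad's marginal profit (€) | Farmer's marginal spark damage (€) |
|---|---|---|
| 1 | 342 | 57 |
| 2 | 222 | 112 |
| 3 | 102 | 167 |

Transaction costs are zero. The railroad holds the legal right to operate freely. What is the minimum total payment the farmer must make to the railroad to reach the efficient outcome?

€102

Left alone the railroad would choose level 3 (marginal profit stays positive).
Efficient level: k* = 2 (marginal profit ≥ marginal spark damage through 2).
The farmer must at least cover the railroad's forgone profit from cutting 3→2: 102 = 102.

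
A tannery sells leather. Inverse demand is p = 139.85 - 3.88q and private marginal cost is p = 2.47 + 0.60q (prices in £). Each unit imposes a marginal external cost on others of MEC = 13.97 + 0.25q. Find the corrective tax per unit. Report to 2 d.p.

Social marginal cost = private MC + MEC = 16.44 + 0.85q.
Set SMC = demand: 16.44 + 0.85q = 139.85 - 3.88q → q* = 26.0909.
The Pigouvian tax equals MEC at q*: 13.97 + 0.25×26.0909 = 20.4927.

tax = £20.49 per unit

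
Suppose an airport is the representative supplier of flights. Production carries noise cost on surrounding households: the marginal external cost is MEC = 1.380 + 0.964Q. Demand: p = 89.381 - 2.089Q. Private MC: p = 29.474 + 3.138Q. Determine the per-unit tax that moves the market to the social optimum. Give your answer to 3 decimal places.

Social marginal cost = private MC + MEC = 30.854 + 4.102Q.
Set SMC = demand: 30.854 + 4.102Q = 89.381 - 2.089Q → Q* = 9.4536.
The Pigouvian tax equals MEC at Q*: 1.380 + 0.964×9.4536 = 10.4933.

tax = 10.493 per unit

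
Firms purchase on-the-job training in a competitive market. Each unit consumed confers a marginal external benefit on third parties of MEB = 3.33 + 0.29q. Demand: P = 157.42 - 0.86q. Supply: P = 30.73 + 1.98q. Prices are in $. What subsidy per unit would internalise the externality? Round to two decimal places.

subsidy = $18.12 per unit

Social marginal benefit = demand + MEB = 160.75 - 0.57q.
Set SMB = MC: 160.75 - 0.57q = 30.73 + 1.98q → q* = 50.9882.
The Pigouvian subsidy equals MEB at q*: 3.33 + 0.29×50.9882 = 18.1166.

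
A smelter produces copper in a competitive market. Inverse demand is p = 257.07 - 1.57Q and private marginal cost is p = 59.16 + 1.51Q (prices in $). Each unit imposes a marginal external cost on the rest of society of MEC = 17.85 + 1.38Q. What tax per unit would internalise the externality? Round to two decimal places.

tax = $73.56 per unit

Social marginal cost = private MC + MEC = 77.01 + 2.89Q.
Set SMC = demand: 77.01 + 2.89Q = 257.07 - 1.57Q → Q* = 40.3722.
The Pigouvian tax equals MEC at Q*: 17.85 + 1.38×40.3722 = 73.5636.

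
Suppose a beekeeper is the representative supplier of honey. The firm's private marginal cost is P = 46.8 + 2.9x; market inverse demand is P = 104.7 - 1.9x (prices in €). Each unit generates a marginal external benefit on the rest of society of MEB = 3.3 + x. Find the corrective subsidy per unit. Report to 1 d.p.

Social marginal cost = private MC − MEB = 43.5 + 1.9x.
Set SMC = demand: 43.5 + 1.9x = 104.7 - 1.9x → x* = 16.1053.
The Pigouvian subsidy equals MEB at x*: 3.3 + 1.0×16.1053 = 19.4053.

subsidy = €19.4 per unit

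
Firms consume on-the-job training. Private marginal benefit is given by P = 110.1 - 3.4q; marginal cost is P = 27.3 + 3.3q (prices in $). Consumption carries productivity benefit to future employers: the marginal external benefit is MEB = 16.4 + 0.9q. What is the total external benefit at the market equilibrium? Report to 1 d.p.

$271.4

Market equilibrium (private): 27.3 + 3.3q = 110.1 - 3.4q → q_m = 12.3582.
Total external benefit = ∫₀^{q_m} (16.4 + 0.9q) dq = 16.4×12.3582 + ½×0.9×12.3582² = 271.4008.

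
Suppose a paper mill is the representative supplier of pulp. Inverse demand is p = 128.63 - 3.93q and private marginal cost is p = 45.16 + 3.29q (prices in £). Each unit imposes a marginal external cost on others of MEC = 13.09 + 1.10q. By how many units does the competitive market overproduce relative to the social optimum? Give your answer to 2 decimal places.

Market equilibrium (private): 45.16 + 3.29q = 128.63 - 3.93q → q_m = 11.5609.
Social marginal cost = private MC + MEC = 58.25 + 4.39q.
Set SMC = demand: 58.25 + 4.39q = 128.63 - 3.93q → q* = 8.4591.
Gap = |11.5609 − 8.4591| = 3.1018.

3.10 units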